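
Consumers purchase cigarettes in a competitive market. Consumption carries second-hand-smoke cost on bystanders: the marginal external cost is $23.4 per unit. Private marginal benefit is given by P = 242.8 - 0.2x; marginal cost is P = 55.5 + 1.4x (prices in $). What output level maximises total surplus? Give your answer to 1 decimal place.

Social marginal benefit = demand − MEC = 219.4 - 0.2x.
Set SMB = MC: 219.4 - 0.2x = 55.5 + 1.4x → x* = 102.4375.

x* = 102.4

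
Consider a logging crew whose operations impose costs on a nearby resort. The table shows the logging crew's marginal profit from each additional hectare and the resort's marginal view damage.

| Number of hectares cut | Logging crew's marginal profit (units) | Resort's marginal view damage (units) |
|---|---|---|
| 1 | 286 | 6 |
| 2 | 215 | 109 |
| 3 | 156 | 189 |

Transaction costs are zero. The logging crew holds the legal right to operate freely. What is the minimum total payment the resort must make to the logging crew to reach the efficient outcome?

Left alone the logging crew would choose level 3 (marginal profit stays positive).
Efficient level: k* = 2 (marginal profit ≥ marginal view damage through 2).
The resort must at least cover the logging crew's forgone profit from cutting 3→2: 156 = 156.

156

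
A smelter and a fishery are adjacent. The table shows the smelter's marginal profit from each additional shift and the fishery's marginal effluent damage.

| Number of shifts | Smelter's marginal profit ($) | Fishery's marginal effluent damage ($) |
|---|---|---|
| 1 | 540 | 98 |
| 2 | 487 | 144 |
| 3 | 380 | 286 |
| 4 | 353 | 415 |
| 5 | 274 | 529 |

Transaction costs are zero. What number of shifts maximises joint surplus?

3

Bargaining reaches the level where marginal profit last exceeds marginal effluent damage.
That holds through level 3 (380 ≥ 286) but not at 4 (353 < 415).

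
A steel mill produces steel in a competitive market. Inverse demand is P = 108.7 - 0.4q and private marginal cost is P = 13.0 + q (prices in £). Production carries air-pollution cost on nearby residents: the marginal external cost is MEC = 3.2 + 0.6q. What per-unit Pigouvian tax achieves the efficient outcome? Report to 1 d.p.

Social marginal cost = private MC + MEC = 16.2 + 1.6q.
Set SMC = demand: 16.2 + 1.6q = 108.7 - 0.4q → q* = 46.2500.
The Pigouvian tax equals MEC at q*: 3.2 + 0.6×46.2500 = 30.9500.

tax = £31.0 per unit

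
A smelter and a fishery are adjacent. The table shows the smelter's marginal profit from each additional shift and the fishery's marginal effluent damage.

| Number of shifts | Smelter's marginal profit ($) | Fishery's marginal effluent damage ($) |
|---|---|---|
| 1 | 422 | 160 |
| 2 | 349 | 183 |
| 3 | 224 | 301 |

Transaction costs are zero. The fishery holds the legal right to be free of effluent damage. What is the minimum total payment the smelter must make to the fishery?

Efficient level: marginal profit ≥ marginal effluent damage through level 2, so k* = 2.
With the fishery holding the right, the smelter must at least compensate total damage at k*: 160 + 183 = 343.

$343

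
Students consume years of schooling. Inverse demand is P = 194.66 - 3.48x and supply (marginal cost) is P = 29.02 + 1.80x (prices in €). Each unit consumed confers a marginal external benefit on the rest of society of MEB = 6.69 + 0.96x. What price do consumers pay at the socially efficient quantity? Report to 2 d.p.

P = €55.84

Social marginal benefit = demand + MEB = 201.35 - 2.52x.
Set SMB = MC: 201.35 - 2.52x = 29.02 + 1.80x → x* = 39.8912.
Consumer price on the demand curve at x*: 194.66 − 3.48×39.8912 = 55.8386.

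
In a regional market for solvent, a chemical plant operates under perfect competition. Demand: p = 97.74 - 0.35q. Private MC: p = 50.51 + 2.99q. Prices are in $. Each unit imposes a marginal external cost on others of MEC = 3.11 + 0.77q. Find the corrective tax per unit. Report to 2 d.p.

tax = $11.38 per unit

Social marginal cost = private MC + MEC = 53.62 + 3.76q.
Set SMC = demand: 53.62 + 3.76q = 97.74 - 0.35q → q* = 10.7348.
The Pigouvian tax equals MEC at q*: 3.11 + 0.77×10.7348 = 11.3758.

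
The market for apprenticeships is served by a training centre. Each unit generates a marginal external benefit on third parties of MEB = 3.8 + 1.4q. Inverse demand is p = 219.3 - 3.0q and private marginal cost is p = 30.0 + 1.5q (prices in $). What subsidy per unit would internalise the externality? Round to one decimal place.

Social marginal cost = private MC − MEB = 26.2 + 0.1q.
Set SMC = demand: 26.2 + 0.1q = 219.3 - 3.0q → q* = 62.2903.
The Pigouvian subsidy equals MEB at q*: 3.8 + 1.4×62.2903 = 91.0064.

subsidy = $91.0 per unit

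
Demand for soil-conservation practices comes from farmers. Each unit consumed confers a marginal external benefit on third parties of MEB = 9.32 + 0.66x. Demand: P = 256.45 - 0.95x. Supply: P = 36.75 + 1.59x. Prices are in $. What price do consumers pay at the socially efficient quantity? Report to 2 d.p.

P = $140.72

Social marginal benefit = demand + MEB = 265.77 - 0.29x.
Set SMB = MC: 265.77 - 0.29x = 36.75 + 1.59x → x* = 121.8191.
Consumer price on the demand curve at x*: 256.45 − 0.95×121.8191 = 140.7219.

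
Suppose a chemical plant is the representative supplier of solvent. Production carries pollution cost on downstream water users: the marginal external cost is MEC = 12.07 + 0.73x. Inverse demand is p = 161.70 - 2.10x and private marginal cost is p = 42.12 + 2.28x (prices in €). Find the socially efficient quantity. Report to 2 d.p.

x* = 21.04

Social marginal cost = private MC + MEC = 54.19 + 3.01x.
Set SMC = demand: 54.19 + 3.01x = 161.70 - 2.10x → x* = 21.0391.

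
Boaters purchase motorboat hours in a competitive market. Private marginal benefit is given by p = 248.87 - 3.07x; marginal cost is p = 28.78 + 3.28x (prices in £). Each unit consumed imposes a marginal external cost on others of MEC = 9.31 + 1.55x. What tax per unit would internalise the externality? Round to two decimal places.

Social marginal benefit = demand − MEC = 239.56 - 4.62x.
Set SMB = MC: 239.56 - 4.62x = 28.78 + 3.28x → x* = 26.6810.
The Pigouvian tax equals MEC at x*: 9.31 + 1.55×26.6810 = 50.6656.

tax = £50.67 per unit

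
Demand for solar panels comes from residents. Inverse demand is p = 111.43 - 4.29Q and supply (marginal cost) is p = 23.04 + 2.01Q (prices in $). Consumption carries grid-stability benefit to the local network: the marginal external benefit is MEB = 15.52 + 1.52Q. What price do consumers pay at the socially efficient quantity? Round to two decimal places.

Social marginal benefit = demand + MEB = 126.95 - 2.77Q.
Set SMB = MC: 126.95 - 2.77Q = 23.04 + 2.01Q → Q* = 21.7385.
Consumer price on the demand curve at Q*: 111.43 − 4.29×21.7385 = 18.1718.

P = $18.17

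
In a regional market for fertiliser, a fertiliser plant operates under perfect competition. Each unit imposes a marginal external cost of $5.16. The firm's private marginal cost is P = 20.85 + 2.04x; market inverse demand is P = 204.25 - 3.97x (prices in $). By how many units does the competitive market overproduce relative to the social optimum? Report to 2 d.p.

Market equilibrium (private): 20.85 + 2.04x = 204.25 - 3.97x → x_m = 30.5158.
Social marginal cost = private MC + MEC = 26.01 + 2.04x.
Set SMC = demand: 26.01 + 2.04x = 204.25 - 3.97x → x* = 29.6572.
Gap = |30.5158 − 29.6572| = 0.8586.

0.86 units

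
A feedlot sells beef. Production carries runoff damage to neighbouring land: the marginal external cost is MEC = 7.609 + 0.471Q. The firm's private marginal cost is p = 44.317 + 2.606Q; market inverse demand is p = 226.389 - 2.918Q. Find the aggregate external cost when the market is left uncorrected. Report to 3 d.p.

506.635

Market equilibrium (private): 44.317 + 2.606Q = 226.389 - 2.918Q → Q_m = 32.9602.
Total external cost = ∫₀^{Q_m} (7.609 + 0.471Q) dQ = 7.609×32.9602 + ½×0.471×32.9602² = 506.6354.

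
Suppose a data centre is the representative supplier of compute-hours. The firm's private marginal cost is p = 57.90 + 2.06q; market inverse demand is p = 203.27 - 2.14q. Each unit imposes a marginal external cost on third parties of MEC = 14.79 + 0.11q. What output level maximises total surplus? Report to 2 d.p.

q* = 30.30

Social marginal cost = private MC + MEC = 72.69 + 2.17q.
Set SMC = demand: 72.69 + 2.17q = 203.27 - 2.14q → q* = 30.2970.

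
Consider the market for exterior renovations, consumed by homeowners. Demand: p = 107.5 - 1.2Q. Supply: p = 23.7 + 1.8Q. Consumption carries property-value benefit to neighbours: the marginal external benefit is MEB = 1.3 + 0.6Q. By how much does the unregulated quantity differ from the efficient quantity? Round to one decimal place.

7.5 units

Market equilibrium (private): 23.7 + 1.8Q = 107.5 - 1.2Q → Q_m = 27.9333.
Social marginal benefit = demand + MEB = 108.8 - 0.6Q.
Set SMB = MC: 108.8 - 0.6Q = 23.7 + 1.8Q → Q* = 35.4583.
Gap = |27.9333 − 35.4583| = 7.5250.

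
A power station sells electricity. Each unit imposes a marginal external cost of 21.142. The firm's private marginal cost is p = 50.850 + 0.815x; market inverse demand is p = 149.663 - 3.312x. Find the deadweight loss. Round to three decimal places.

Market equilibrium (private): 50.850 + 0.815x = 149.663 - 3.312x → x_m = 23.9431.
Social marginal cost = private MC + MEC = 71.992 + 0.815x.
Set SMC = demand: 71.992 + 0.815x = 149.663 - 3.312x → x* = 18.8202.
Between x* and x_m the wedge SMC − demand runs linearly from 0 to MEC(x_m), so the loss is a triangle.
DWL = ½ × 5.1229 × 21.1420 = 54.1542.

DWL = 54.154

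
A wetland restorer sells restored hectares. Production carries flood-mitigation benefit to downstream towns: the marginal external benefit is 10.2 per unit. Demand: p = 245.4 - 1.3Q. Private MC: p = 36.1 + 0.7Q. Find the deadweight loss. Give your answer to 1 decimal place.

DWL = 26.0

Market equilibrium (private): 36.1 + 0.7Q = 245.4 - 1.3Q → Q_m = 104.6500.
Social marginal cost = private MC − MEB = 25.9 + 0.7Q.
Set SMC = demand: 25.9 + 0.7Q = 245.4 - 1.3Q → Q* = 109.7500.
The welfare-loss triangle has base |Q_m − Q*| and height MEB(Q_m) (the vertical gap between SMC and demand is zero at Q* and MEB at Q_m).
DWL = ½ × 5.1000 × 10.2000 = 26.0100.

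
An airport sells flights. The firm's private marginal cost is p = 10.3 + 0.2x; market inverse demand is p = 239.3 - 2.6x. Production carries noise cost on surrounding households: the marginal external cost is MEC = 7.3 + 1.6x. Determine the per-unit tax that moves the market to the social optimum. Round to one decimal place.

tax = 87.9 per unit

Social marginal cost = private MC + MEC = 17.6 + 1.8x.
Set SMC = demand: 17.6 + 1.8x = 239.3 - 2.6x → x* = 50.3864.
The Pigouvian tax equals MEC at x*: 7.3 + 1.6×50.3864 = 87.9182.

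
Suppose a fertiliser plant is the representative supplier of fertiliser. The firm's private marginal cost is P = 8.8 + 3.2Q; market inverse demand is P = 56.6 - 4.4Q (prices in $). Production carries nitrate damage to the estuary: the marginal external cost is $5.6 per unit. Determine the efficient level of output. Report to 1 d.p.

Social marginal cost = private MC + MEC = 14.4 + 3.2Q.
Set SMC = demand: 14.4 + 3.2Q = 56.6 - 4.4Q → Q* = 5.5526.

Q* = 5.6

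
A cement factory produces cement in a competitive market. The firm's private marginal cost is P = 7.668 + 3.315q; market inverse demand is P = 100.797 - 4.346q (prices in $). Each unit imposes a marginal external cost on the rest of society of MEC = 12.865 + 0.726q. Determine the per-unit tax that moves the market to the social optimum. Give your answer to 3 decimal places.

tax = $19.813 per unit

Social marginal cost = private MC + MEC = 20.533 + 4.041q.
Set SMC = demand: 20.533 + 4.041q = 100.797 - 4.346q → q* = 9.5700.
The Pigouvian tax equals MEC at q*: 12.865 + 0.726×9.5700 = 19.8128.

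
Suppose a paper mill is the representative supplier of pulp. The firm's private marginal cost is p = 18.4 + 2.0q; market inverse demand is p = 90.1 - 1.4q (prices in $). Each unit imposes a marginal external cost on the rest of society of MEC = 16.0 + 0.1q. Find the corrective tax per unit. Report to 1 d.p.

Social marginal cost = private MC + MEC = 34.4 + 2.1q.
Set SMC = demand: 34.4 + 2.1q = 90.1 - 1.4q → q* = 15.9143.
The Pigouvian tax equals MEC at q*: 16.0 + 0.1×15.9143 = 17.5914.

tax = $17.6 per unit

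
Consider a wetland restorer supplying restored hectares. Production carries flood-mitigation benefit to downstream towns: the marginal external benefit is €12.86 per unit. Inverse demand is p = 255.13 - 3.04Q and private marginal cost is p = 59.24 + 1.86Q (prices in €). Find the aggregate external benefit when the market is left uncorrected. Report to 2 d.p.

€514.11

Market equilibrium (private): 59.24 + 1.86Q = 255.13 - 3.04Q → Q_m = 39.9776.
Total external benefit = MEB × Q_m = 12.86 × 39.9776 = 514.1119.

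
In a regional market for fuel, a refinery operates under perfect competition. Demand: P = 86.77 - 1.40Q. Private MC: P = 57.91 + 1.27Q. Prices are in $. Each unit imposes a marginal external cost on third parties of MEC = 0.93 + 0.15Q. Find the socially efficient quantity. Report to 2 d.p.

Q* = 9.90

Social marginal cost = private MC + MEC = 58.84 + 1.42Q.
Set SMC = demand: 58.84 + 1.42Q = 86.77 - 1.40Q → Q* = 9.9043.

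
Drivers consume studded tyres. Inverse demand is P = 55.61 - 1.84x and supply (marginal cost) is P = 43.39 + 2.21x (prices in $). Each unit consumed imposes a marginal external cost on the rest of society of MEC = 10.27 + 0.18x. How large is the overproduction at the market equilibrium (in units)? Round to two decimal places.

2.56 units

Market equilibrium (private): 43.39 + 2.21x = 55.61 - 1.84x → x_m = 3.0173.
Social marginal benefit = demand − MEC = 45.34 - 2.02x.
Set SMB = MC: 45.34 - 2.02x = 43.39 + 2.21x → x* = 0.4610.
Gap = |3.0173 − 0.4610| = 2.5563.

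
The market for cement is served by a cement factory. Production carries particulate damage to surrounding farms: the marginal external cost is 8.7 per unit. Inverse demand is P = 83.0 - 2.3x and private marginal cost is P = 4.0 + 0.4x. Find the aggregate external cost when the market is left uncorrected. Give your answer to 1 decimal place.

Market equilibrium (private): 4.0 + 0.4x = 83.0 - 2.3x → x_m = 29.2593.
Total external cost = MEC × x_m = 8.7 × 29.2593 = 254.5559.

254.6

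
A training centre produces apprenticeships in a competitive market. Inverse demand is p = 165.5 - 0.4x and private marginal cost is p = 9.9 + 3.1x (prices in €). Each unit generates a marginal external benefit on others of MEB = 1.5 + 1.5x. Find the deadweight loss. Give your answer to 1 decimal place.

DWL = €1162.3

Market equilibrium (private): 9.9 + 3.1x = 165.5 - 0.4x → x_m = 44.4571.
Social marginal cost = private MC − MEB = 8.4 + 1.6x.
Set SMC = demand: 8.4 + 1.6x = 165.5 - 0.4x → x* = 78.5500.
The welfare-loss triangle has base |x_m − x*| and height MEB(x_m) (the vertical gap between SMC and demand is zero at x* and MEB at x_m).
DWL = ½ × 34.0929 × 68.1857 = 1162.3241.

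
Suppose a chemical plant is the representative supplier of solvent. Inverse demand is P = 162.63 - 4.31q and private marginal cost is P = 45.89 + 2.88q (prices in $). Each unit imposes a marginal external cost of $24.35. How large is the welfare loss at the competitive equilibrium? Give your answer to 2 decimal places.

DWL = $41.23

Market equilibrium (private): 45.89 + 2.88q = 162.63 - 4.31q → q_m = 16.2364.
Social marginal cost = private MC + MEC = 70.24 + 2.88q.
Set SMC = demand: 70.24 + 2.88q = 162.63 - 4.31q → q* = 12.8498.
Height of the DWL triangle at q_m is SMC(q_m) − demand(q_m) = MEC(q_m) = 24.3500.
DWL = ½ × 3.3866 × 24.3500 = 41.2319.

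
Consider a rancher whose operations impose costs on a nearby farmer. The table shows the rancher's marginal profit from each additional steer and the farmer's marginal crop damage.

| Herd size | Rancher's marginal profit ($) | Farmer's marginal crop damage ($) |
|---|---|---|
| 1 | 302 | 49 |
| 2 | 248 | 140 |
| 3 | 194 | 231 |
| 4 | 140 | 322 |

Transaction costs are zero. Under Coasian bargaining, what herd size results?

Bargaining reaches the level where marginal profit last exceeds marginal crop damage.
That holds through level 2 (248 ≥ 140) but not at 3 (194 < 231).

2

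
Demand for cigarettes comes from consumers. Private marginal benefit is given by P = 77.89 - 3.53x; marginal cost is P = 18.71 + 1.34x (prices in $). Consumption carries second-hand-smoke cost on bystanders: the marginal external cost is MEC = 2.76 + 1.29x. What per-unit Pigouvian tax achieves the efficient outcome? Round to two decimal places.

Social marginal benefit = demand − MEC = 75.13 - 4.82x.
Set SMB = MC: 75.13 - 4.82x = 18.71 + 1.34x → x* = 9.1591.
The Pigouvian tax equals MEC at x*: 2.76 + 1.29×9.1591 = 14.5752.

tax = $14.58 per unit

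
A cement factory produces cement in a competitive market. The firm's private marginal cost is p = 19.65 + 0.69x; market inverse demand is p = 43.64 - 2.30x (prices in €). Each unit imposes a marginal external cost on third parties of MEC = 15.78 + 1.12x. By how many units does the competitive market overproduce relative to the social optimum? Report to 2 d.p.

6.03 units

Market equilibrium (private): 19.65 + 0.69x = 43.64 - 2.30x → x_m = 8.0234.
Social marginal cost = private MC + MEC = 35.43 + 1.81x.
Set SMC = demand: 35.43 + 1.81x = 43.64 - 2.30x → x* = 1.9976.
Gap = |8.0234 − 1.9976| = 6.0258.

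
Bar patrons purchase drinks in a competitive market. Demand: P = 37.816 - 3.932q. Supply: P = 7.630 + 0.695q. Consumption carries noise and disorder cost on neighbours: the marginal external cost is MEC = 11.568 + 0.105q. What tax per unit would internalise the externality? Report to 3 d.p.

Social marginal benefit = demand − MEC = 26.248 - 4.037q.
Set SMB = MC: 26.248 - 4.037q = 7.630 + 0.695q → q* = 3.9345.
The Pigouvian tax equals MEC at q*: 11.568 + 0.105×3.9345 = 11.9811.

tax = 11.981 per unit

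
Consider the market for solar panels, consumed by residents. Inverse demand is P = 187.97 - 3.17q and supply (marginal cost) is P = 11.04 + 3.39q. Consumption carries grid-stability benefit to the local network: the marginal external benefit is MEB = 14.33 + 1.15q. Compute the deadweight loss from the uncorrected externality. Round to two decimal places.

DWL = 190.05

Market equilibrium (private): 11.04 + 3.39q = 187.97 - 3.17q → q_m = 26.9710.
Social marginal benefit = demand + MEB = 202.30 - 2.02q.
Set SMB = MC: 202.30 - 2.02q = 11.04 + 3.39q → q* = 35.3530.
Height of the DWL triangle at q_m is SMB(q_m) − MC(q_m) = MEB(q_m) = 45.3467.
DWL = ½ × 8.3820 × 45.3467 = 190.0480.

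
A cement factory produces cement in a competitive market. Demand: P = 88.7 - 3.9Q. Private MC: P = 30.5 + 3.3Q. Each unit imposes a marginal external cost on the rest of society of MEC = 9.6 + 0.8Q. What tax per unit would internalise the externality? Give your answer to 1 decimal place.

tax = 14.5 per unit

Social marginal cost = private MC + MEC = 40.1 + 4.1Q.
Set SMC = demand: 40.1 + 4.1Q = 88.7 - 3.9Q → Q* = 6.0750.
The Pigouvian tax equals MEC at Q*: 9.6 + 0.8×6.0750 = 14.4600.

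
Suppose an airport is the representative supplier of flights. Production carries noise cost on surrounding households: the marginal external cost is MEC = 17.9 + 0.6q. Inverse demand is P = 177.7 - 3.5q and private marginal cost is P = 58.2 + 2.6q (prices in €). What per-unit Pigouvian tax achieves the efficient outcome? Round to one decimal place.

tax = €27.0 per unit

Social marginal cost = private MC + MEC = 76.1 + 3.2q.
Set SMC = demand: 76.1 + 3.2q = 177.7 - 3.5q → q* = 15.1642.
The Pigouvian tax equals MEC at q*: 17.9 + 0.6×15.1642 = 26.9985.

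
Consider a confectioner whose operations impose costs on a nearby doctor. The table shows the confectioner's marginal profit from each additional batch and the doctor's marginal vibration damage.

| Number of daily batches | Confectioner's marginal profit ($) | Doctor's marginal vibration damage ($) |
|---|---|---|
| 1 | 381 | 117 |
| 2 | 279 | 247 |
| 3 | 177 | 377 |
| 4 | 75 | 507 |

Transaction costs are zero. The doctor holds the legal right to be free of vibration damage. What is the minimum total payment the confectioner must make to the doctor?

$364

Efficient level: marginal profit ≥ marginal vibration damage through level 2, so k* = 2.
With the doctor holding the right, the confectioner must at least compensate total damage at k*: 117 + 247 = 364.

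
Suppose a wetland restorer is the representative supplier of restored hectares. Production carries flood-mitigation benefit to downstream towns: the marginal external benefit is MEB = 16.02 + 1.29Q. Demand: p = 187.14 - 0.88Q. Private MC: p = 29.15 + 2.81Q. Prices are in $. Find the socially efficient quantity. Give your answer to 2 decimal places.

Social marginal cost = private MC − MEB = 13.13 + 1.52Q.
Set SMC = demand: 13.13 + 1.52Q = 187.14 - 0.88Q → Q* = 72.5042.

Q* = 72.50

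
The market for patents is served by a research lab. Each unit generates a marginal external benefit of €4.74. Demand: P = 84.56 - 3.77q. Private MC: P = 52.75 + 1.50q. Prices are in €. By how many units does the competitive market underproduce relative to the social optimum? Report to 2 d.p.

0.90 units

Market equilibrium (private): 52.75 + 1.50q = 84.56 - 3.77q → q_m = 6.0361.
Social marginal cost = private MC − MEB = 48.01 + 1.50q.
Set SMC = demand: 48.01 + 1.50q = 84.56 - 3.77q → q* = 6.9355.
Gap = |6.0361 − 6.9355| = 0.8994.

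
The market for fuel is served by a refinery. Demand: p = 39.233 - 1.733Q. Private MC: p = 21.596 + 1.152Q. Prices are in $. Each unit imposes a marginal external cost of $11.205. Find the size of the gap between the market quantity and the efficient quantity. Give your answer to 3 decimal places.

Market equilibrium (private): 21.596 + 1.152Q = 39.233 - 1.733Q → Q_m = 6.1133.
Social marginal cost = private MC + MEC = 32.801 + 1.152Q.
Set SMC = demand: 32.801 + 1.152Q = 39.233 - 1.733Q → Q* = 2.2295.
Gap = |6.1133 − 2.2295| = 3.8838.

3.884 units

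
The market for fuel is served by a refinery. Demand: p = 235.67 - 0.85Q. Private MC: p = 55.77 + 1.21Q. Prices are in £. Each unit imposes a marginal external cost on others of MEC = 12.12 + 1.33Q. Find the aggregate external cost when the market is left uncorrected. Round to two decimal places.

£6130.09

Market equilibrium (private): 55.77 + 1.21Q = 235.67 - 0.85Q → Q_m = 87.3301.
Total external cost = ∫₀^{Q_m} (12.12 + 1.33Q) dQ = 12.12×87.3301 + ½×1.33×87.3301² = 6130.0941.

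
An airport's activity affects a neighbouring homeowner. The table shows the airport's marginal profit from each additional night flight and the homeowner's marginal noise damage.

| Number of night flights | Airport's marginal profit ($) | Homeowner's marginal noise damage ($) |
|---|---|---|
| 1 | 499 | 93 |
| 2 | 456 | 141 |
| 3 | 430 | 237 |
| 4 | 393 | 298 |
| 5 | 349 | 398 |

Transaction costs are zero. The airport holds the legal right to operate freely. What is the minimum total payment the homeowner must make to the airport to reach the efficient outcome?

$349

Left alone the airport would choose level 5 (marginal profit stays positive).
Efficient level: k* = 4 (marginal profit ≥ marginal noise damage through 4).
The homeowner must at least cover the airport's forgone profit from cutting 5→4: 349 = 349.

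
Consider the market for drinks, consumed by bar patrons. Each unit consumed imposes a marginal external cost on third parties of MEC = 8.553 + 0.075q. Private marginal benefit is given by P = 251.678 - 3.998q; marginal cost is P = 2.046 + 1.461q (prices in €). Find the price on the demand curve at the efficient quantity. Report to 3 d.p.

P = €77.512

Social marginal benefit = demand − MEC = 243.125 - 4.073q.
Set SMB = MC: 243.125 - 4.073q = 2.046 + 1.461q → q* = 43.5632.
Consumer price on the demand curve at q*: 251.678 − 3.998×43.5632 = 77.5123.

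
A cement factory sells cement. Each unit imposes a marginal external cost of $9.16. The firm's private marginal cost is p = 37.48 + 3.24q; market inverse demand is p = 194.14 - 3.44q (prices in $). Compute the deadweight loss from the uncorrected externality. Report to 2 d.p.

Market equilibrium (private): 37.48 + 3.24q = 194.14 - 3.44q → q_m = 23.4521.
Social marginal cost = private MC + MEC = 46.64 + 3.24q.
Set SMC = demand: 46.64 + 3.24q = 194.14 - 3.44q → q* = 22.0808.
Between q* and q_m the wedge SMC − demand runs linearly from 0 to MEC(q_m), so the loss is a triangle.
DWL = ½ × 1.3713 × 9.1600 = 6.2806.

DWL = $6.28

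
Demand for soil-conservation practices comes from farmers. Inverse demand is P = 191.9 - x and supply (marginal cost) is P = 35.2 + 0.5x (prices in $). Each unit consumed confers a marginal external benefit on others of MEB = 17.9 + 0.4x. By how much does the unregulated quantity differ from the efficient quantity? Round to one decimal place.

Market equilibrium (private): 35.2 + 0.5x = 191.9 - x → x_m = 104.4667.
Social marginal benefit = demand + MEB = 209.8 - 0.6x.
Set SMB = MC: 209.8 - 0.6x = 35.2 + 0.5x → x* = 158.7273.
Gap = |104.4667 − 158.7273| = 54.2606.

54.3 units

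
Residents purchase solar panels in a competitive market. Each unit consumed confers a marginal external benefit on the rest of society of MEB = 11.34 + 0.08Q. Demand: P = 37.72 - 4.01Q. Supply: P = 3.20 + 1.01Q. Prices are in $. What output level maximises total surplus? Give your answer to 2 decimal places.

Social marginal benefit = demand + MEB = 49.06 - 3.93Q.
Set SMB = MC: 49.06 - 3.93Q = 3.20 + 1.01Q → Q* = 9.2834.

Q* = 9.28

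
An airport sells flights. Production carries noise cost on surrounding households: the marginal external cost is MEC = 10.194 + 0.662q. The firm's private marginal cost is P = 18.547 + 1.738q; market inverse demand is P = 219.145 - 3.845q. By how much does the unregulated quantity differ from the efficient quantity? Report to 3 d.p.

5.441 units

Market equilibrium (private): 18.547 + 1.738q = 219.145 - 3.845q → q_m = 35.9301.
Social marginal cost = private MC + MEC = 28.741 + 2.400q.
Set SMC = demand: 28.741 + 2.400q = 219.145 - 3.845q → q* = 30.4890.
Gap = |35.9301 − 30.4890| = 5.4411.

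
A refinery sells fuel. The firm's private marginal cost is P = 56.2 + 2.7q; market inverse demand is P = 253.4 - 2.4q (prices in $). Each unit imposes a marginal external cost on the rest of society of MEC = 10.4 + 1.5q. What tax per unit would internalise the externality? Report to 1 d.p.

Social marginal cost = private MC + MEC = 66.6 + 4.2q.
Set SMC = demand: 66.6 + 4.2q = 253.4 - 2.4q → q* = 28.3030.
The Pigouvian tax equals MEC at q*: 10.4 + 1.5×28.3030 = 52.8545.

tax = $52.9 per unit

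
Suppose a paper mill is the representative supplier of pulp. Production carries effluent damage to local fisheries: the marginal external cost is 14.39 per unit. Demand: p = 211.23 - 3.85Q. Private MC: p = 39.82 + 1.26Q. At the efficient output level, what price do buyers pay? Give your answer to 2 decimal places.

Social marginal cost = private MC + MEC = 54.21 + 1.26Q.
Set SMC = demand: 54.21 + 1.26Q = 211.23 - 3.85Q → Q* = 30.7280.
Consumer price on the demand curve at Q*: 211.23 − 3.85×30.7280 = 92.9272.

P = 92.93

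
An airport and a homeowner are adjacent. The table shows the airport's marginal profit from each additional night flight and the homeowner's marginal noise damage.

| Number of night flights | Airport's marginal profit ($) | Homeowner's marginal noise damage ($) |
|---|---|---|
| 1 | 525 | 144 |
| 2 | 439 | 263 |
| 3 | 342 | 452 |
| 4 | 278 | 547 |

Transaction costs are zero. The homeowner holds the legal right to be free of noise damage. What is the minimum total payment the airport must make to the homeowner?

Efficient level: marginal profit ≥ marginal noise damage through level 2, so k* = 2.
With the homeowner holding the right, the airport must at least compensate total damage at k*: 144 + 263 = 407.

$407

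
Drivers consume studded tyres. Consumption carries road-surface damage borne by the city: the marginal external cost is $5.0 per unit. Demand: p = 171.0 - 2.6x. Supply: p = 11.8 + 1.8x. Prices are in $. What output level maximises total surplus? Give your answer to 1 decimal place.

Social marginal benefit = demand − MEC = 166.0 - 2.6x.
Set SMB = MC: 166.0 - 2.6x = 11.8 + 1.8x → x* = 35.0455.

x* = 35.0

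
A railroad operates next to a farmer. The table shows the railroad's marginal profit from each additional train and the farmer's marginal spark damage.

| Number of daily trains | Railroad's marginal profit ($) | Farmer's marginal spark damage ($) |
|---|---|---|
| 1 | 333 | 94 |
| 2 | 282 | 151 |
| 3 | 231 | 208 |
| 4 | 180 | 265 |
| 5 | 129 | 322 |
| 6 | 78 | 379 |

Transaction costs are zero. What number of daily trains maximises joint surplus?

3

Bargaining reaches the level where marginal profit last exceeds marginal spark damage.
That holds through level 3 (231 ≥ 208) but not at 4 (180 < 265).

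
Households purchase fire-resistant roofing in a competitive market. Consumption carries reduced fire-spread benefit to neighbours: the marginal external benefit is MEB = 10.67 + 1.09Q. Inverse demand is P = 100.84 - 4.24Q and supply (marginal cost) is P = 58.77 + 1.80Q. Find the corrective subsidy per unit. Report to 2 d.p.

subsidy = 22.28 per unit

Social marginal benefit = demand + MEB = 111.51 - 3.15Q.
Set SMB = MC: 111.51 - 3.15Q = 58.77 + 1.80Q → Q* = 10.6545.
The Pigouvian subsidy equals MEB at Q*: 10.67 + 1.09×10.6545 = 22.2834.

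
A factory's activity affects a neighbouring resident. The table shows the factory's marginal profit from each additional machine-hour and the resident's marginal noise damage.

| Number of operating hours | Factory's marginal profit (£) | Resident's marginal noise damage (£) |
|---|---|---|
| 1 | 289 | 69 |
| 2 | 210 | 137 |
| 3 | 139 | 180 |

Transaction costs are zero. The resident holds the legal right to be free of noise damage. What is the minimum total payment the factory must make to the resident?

Efficient level: marginal profit ≥ marginal noise damage through level 2, so k* = 2.
With the resident holding the right, the factory must at least compensate total damage at k*: 69 + 137 = 206.

£206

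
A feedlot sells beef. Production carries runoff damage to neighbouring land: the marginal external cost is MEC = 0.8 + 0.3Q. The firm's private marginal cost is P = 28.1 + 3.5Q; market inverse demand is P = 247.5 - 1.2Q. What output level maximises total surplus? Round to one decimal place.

Social marginal cost = private MC + MEC = 28.9 + 3.8Q.
Set SMC = demand: 28.9 + 3.8Q = 247.5 - 1.2Q → Q* = 43.7200.

Q* = 43.7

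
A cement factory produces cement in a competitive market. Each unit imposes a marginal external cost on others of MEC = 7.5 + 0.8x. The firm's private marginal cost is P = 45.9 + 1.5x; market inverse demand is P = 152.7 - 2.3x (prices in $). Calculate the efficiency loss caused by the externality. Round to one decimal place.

Market equilibrium (private): 45.9 + 1.5x = 152.7 - 2.3x → x_m = 28.1053.
Social marginal cost = private MC + MEC = 53.4 + 2.3x.
Set SMC = demand: 53.4 + 2.3x = 152.7 - 2.3x → x* = 21.5870.
Height of the DWL triangle at x_m is SMC(x_m) − demand(x_m) = MEC(x_m) = 29.9842.
DWL = ½ × 6.5183 × 29.9842 = 97.7230.

DWL = $97.7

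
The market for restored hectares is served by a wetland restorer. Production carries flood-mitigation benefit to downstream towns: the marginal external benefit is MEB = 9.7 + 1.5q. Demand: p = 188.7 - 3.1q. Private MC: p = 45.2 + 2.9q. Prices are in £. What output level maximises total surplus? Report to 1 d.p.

q* = 34.0

Social marginal cost = private MC − MEB = 35.5 + 1.4q.
Set SMC = demand: 35.5 + 1.4q = 188.7 - 3.1q → q* = 34.0444.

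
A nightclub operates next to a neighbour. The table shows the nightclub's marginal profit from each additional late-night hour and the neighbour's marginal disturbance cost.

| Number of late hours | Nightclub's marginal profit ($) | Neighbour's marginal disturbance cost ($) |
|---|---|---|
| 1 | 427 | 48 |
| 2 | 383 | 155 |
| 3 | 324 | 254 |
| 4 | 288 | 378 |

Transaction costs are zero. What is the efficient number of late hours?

3

Bargaining reaches the level where marginal profit last exceeds marginal disturbance cost.
That holds through level 3 (324 ≥ 254) but not at 4 (288 < 378).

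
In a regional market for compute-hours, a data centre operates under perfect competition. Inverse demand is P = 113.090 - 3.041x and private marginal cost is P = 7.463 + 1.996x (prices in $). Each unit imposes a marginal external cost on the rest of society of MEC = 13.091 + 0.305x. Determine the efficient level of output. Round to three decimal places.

x* = 17.322

Social marginal cost = private MC + MEC = 20.554 + 2.301x.
Set SMC = demand: 20.554 + 2.301x = 113.090 - 3.041x → x* = 17.3224.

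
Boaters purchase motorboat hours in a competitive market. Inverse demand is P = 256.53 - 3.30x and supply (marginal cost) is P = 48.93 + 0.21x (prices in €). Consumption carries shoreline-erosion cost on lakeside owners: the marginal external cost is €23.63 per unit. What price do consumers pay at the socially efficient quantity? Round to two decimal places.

P = €83.57

Social marginal benefit = demand − MEC = 232.90 - 3.30x.
Set SMB = MC: 232.90 - 3.30x = 48.93 + 0.21x → x* = 52.4131.
Consumer price on the demand curve at x*: 256.53 − 3.30×52.4131 = 83.5668.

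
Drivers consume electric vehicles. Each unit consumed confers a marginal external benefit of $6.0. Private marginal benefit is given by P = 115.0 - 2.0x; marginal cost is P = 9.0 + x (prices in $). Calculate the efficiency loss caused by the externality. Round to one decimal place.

Market equilibrium (private): 9.0 + x = 115.0 - 2.0x → x_m = 35.3333.
Social marginal benefit = demand + MEB = 121.0 - 2.0x.
Set SMB = MC: 121.0 - 2.0x = 9.0 + x → x* = 37.3333.
Height of the DWL triangle at x_m is SMB(x_m) − MC(x_m) = MEB(x_m) = 6.0000.
DWL = ½ × 2.0000 × 6.0000 = 6.0000.

DWL = $6.0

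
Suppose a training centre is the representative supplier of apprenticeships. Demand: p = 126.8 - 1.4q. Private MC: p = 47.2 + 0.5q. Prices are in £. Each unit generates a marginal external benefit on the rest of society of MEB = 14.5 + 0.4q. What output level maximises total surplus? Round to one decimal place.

q* = 62.7

Social marginal cost = private MC − MEB = 32.7 + 0.1q.
Set SMC = demand: 32.7 + 0.1q = 126.8 - 1.4q → q* = 62.7333.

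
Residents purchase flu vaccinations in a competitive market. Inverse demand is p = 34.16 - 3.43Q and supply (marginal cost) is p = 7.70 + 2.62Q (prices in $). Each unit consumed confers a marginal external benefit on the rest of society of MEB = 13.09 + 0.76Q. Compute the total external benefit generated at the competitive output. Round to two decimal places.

Market equilibrium (private): 7.70 + 2.62Q = 34.16 - 3.43Q → Q_m = 4.3736.
Total external benefit = ∫₀^{Q_m} (13.09 + 0.76Q) dQ = 13.09×4.3736 + ½×0.76×4.3736² = 64.5192.

$64.52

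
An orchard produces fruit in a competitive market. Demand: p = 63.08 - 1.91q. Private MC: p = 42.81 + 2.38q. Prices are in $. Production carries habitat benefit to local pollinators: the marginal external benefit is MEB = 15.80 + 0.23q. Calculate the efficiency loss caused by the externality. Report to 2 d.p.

Market equilibrium (private): 42.81 + 2.38q = 63.08 - 1.91q → q_m = 4.7249.
Social marginal cost = private MC − MEB = 27.01 + 2.15q.
Set SMC = demand: 27.01 + 2.15q = 63.08 - 1.91q → q* = 8.8842.
Between q* and q_m the wedge demand − SMC runs linearly from 0 to MEB(q_m), so the loss is a triangle.
DWL = ½ × 4.1593 × 16.8867 = 35.1184.

DWL = $35.12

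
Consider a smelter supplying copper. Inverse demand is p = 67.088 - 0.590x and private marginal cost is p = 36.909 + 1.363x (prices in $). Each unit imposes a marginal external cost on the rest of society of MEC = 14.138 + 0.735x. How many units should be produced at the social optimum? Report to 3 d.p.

x* = 5.968

Social marginal cost = private MC + MEC = 51.047 + 2.098x.
Set SMC = demand: 51.047 + 2.098x = 67.088 - 0.590x → x* = 5.9676.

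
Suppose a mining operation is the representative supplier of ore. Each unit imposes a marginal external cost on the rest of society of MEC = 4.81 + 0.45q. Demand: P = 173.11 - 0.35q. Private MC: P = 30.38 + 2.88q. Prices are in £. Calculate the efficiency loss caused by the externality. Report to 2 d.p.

Market equilibrium (private): 30.38 + 2.88q = 173.11 - 0.35q → q_m = 44.1889.
Social marginal cost = private MC + MEC = 35.19 + 3.33q.
Set SMC = demand: 35.19 + 3.33q = 173.11 - 0.35q → q* = 37.4783.
Height of the DWL triangle at q_m is SMC(q_m) − demand(q_m) = MEC(q_m) = 24.6950.
DWL = ½ × 6.7106 × 24.6950 = 82.8591.

DWL = £82.86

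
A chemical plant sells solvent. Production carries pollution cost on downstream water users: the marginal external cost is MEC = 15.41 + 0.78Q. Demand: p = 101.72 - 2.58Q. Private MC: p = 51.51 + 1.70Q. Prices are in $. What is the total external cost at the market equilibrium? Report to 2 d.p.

Market equilibrium (private): 51.51 + 1.70Q = 101.72 - 2.58Q → Q_m = 11.7313.
Total external cost = ∫₀^{Q_m} (15.41 + 0.78Q) dQ = 15.41×11.7313 + ½×0.78×11.7313² = 234.4525.

$234.45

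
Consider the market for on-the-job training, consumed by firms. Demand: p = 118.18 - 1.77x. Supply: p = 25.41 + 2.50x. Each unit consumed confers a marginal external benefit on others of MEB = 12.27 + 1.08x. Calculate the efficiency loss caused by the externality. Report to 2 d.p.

Market equilibrium (private): 25.41 + 2.50x = 118.18 - 1.77x → x_m = 21.7260.
Social marginal benefit = demand + MEB = 130.45 - 0.69x.
Set SMB = MC: 130.45 - 0.69x = 25.41 + 2.50x → x* = 32.9279.
Between x* and x_m the wedge SMB − MC runs linearly from 0 to MEB(x_m), so the loss is a triangle.
DWL = ½ × 11.2019 × 35.7341 = 200.1449.

DWL = 200.14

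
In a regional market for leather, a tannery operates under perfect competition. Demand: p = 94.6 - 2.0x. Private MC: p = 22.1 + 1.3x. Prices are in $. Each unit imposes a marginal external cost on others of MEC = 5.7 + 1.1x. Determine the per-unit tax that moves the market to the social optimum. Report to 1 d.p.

Social marginal cost = private MC + MEC = 27.8 + 2.4x.
Set SMC = demand: 27.8 + 2.4x = 94.6 - 2.0x → x* = 15.1818.
The Pigouvian tax equals MEC at x*: 5.7 + 1.1×15.1818 = 22.4000.

tax = $22.4 per unit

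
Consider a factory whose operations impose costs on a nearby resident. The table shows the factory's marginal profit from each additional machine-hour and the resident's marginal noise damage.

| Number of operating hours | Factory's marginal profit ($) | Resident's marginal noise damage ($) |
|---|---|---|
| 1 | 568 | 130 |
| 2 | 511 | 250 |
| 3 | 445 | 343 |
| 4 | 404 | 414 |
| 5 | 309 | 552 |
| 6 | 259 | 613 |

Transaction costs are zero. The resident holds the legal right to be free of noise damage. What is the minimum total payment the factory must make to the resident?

Efficient level: marginal profit ≥ marginal noise damage through level 3, so k* = 3.
With the resident holding the right, the factory must at least compensate total damage at k*: 130 + 250 + 343 = 723.

$723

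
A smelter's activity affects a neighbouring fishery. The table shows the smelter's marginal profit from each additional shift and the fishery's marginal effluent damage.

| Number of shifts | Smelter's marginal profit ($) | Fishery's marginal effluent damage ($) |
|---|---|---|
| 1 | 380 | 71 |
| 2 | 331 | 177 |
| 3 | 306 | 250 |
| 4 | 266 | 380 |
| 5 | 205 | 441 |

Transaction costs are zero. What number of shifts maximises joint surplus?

3

Bargaining reaches the level where marginal profit last exceeds marginal effluent damage.
That holds through level 3 (306 ≥ 250) but not at 4 (266 < 380).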